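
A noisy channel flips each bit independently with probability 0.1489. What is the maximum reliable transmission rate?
0.3929 bits

For a binary symmetric channel (BSC) with error probability p:
Capacity C = 1 - H(p) bits per symbol

where H(p) = -p log₂(p) - (1-p) log₂(1-p) is the binary entropy function.

H(0.1489) = 0.6071 bits
C = 1 - 0.6071 = 0.3929 bits per symbol

This means we can reliably transmit up to 0.3929 bits of information per channel use.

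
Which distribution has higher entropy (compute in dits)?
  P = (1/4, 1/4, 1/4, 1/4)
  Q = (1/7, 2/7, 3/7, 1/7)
P

Computing entropies in dits:
H(P) = 0.6021
H(Q) = 0.5546

Distribution P has higher entropy.

Intuition: The distribution closer to uniform (more spread out) has higher entropy.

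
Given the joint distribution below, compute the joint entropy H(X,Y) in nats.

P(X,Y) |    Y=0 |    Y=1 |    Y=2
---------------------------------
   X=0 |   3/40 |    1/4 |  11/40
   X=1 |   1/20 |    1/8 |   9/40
1.6412 nats

Joint entropy is H(X,Y) = -Σ_{x,y} p(x,y) log p(x,y).

Summing over all non-zero entries:
H(X,Y) = -[3/40·log_e(3/40) + 1/4·log_e(1/4) + 11/40·log_e(11/40) + 1/20·log_e(1/20) + 1/8·log_e(1/8) + 9/40·log_e(9/40)]
H(X,Y) = 1.6412 nats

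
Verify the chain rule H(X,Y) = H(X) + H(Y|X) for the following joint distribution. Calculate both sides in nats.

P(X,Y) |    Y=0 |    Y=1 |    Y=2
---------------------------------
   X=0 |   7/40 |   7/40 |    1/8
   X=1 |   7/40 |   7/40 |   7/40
H(X,Y) = 1.7850, H(X) = 0.6919, H(Y|X) = 1.0931 (all in nats)

Chain rule: H(X,Y) = H(X) + H(Y|X)

Left side — joint entropy directly:
H(X,Y) = -Σ p(x,y) log p(x,y) = 1.7850 nats

Right side — compute H(Y|X) from the conditional distributions:
P(X) = (19/40, 21/40), so H(X) = 0.6919 nats
H(Y|X) = Σ_x P(X=x) · H(Y|X=x):
  P(Y|X=0) = (7/19, 7/19, 5/19), H(Y|X=0) = 1.0871, weight P(X=0) = 19/40
  P(Y|X=1) = (1/3, 1/3, 1/3), H(Y|X=1) = 1.0986, weight P(X=1) = 21/40
H(Y|X) = 1.0931 nats

H(X) + H(Y|X) = 0.6919 + 1.0931 = 1.7850 nats

Both sides equal 1.7850 nats. ✓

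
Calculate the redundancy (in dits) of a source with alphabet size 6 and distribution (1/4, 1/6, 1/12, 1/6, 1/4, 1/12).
0.0379 dits

Redundancy measures how far a source is from maximum entropy:
R = H_max - H(X)

Maximum entropy for 6 symbols: H_max = log_10(6) = 0.7782 dits
Actual entropy: H(X) = 0.7403 dits
Redundancy: R = 0.7782 - 0.7403 = 0.0379 dits

This redundancy represents potential for compression: the source could be compressed by 0.0379 dits per symbol.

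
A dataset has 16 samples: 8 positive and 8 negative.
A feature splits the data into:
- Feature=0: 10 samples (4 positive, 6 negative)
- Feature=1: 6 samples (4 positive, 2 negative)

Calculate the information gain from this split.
0.0488 bits

Information Gain = H(Y) - H(Y|Feature)

Before split:
P(positive) = 8/16 = 0.5000
H(Y) = 1.0000 bits

After split:
Feature=0: H = 0.9710 bits (weight = 10/16)
Feature=1: H = 0.9183 bits (weight = 6/16)
H(Y|Feature) = (10/16)×0.9710 + (6/16)×0.9183 = 0.9512 bits

Information Gain = 1.0000 - 0.9512 = 0.0488 bits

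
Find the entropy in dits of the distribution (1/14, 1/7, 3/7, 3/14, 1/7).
0.6244 dits

Shannon entropy is H(X) = -Σ p(x) log p(x).

For P = (1/14, 1/7, 3/7, 3/14, 1/7):
H = -1/14 × log_10(1/14) -1/7 × log_10(1/7) -3/7 × log_10(3/7) -3/14 × log_10(3/14) -1/7 × log_10(1/7)
H = 0.6244 dits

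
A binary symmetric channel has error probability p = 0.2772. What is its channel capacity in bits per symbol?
0.1484 bits

For a binary symmetric channel (BSC) with error probability p:
Capacity C = 1 - H(p) bits per symbol

where H(p) = -p log₂(p) - (1-p) log₂(1-p) is the binary entropy function.

H(0.2772) = 0.8516 bits
C = 1 - 0.8516 = 0.1484 bits per symbol

This means we can reliably transmit up to 0.1484 bits of information per channel use.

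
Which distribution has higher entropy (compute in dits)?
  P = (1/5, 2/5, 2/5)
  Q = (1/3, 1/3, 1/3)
Q

Computing entropies in dits:
H(P) = 0.4581
H(Q) = 0.4771

Distribution Q has higher entropy.

Intuition: The distribution closer to uniform (more spread out) has higher entropy.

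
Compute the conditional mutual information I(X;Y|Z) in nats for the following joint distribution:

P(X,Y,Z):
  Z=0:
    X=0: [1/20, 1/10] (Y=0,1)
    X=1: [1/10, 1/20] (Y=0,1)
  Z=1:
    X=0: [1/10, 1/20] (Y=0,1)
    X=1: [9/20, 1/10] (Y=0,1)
0.0244 nats

Conditional mutual information: I(X;Y|Z) = H(X|Z) + H(Y|Z) - H(X,Y|Z)

H(Z) = 0.6109
H(X,Z) = 1.1825 → H(X|Z) = 0.5717
H(Y,Z) = 1.1825 → H(Y|Z) = 0.5717
H(X,Y,Z) = 1.7297 → H(X,Y|Z) = 1.1189

I(X;Y|Z) = 0.5717 + 0.5717 - 1.1189 = 0.0244 nats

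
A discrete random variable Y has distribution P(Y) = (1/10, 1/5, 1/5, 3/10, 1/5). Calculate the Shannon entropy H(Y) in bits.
2.2464 bits

Shannon entropy is H(X) = -Σ p(x) log p(x).

For P = (1/10, 1/5, 1/5, 3/10, 1/5):
H = -1/10 × log_2(1/10) -1/5 × log_2(1/5) -1/5 × log_2(1/5) -3/10 × log_2(3/10) -1/5 × log_2(1/5)
H = 2.2464 bits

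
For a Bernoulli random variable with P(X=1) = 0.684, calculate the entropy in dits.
0.2709 dits

The binary entropy function is:
H(p) = -p log(p) - (1-p) log(1-p)

H(0.684) = -0.684 × log_10(0.684) - 0.316 × log_10(0.316)
H(0.684) = 0.2709 dits

Note: Binary entropy is maximized at p=0.5 (H=1 bit) and minimized at p=0 or p=1 (H=0).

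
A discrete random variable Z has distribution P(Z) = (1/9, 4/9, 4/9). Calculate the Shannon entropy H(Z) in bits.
1.3921 bits

Shannon entropy is H(X) = -Σ p(x) log p(x).

For P = (1/9, 4/9, 4/9):
H = -1/9 × log_2(1/9) -4/9 × log_2(4/9) -4/9 × log_2(4/9)
H = 1.3921 bits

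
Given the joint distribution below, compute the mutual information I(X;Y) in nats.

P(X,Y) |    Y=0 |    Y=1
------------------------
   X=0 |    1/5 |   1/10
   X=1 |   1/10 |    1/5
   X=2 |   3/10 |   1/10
0.0662 nats

Mutual information: I(X;Y) = H(X) + H(Y) - H(X,Y)

Marginals:
P(X) = (3/10, 3/10, 2/5), H(X) = 1.0889 nats
P(Y) = (3/5, 2/5), H(Y) = 0.6730 nats

Joint entropy: H(X,Y) = 1.6957 nats

I(X;Y) = 1.0889 + 0.6730 - 1.6957 = 0.0662 nats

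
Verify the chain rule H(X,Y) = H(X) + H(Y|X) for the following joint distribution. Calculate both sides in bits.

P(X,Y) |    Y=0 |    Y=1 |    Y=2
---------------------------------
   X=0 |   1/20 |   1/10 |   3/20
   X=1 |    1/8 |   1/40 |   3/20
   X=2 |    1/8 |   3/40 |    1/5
H(X,Y) = 2.9971, H(X) = 1.5710, H(Y|X) = 1.4261 (all in bits)

Chain rule: H(X,Y) = H(X) + H(Y|X)

Left side — joint entropy directly:
H(X,Y) = -Σ p(x,y) log p(x,y) = 2.9971 bits

Right side — compute H(Y|X) from the conditional distributions:
P(X) = (3/10, 3/10, 2/5), so H(X) = 1.5710 bits
H(Y|X) = Σ_x P(X=x) · H(Y|X=x):
  P(Y|X=0) = (1/6, 1/3, 1/2), H(Y|X=0) = 1.4591, weight P(X=0) = 3/10
  P(Y|X=1) = (5/12, 1/12, 1/2), H(Y|X=1) = 1.3250, weight P(X=1) = 3/10
  P(Y|X=2) = (5/16, 3/16, 1/2), H(Y|X=2) = 1.4772, weight P(X=2) = 2/5
H(Y|X) = 1.4261 bits

H(X) + H(Y|X) = 1.5710 + 1.4261 = 2.9971 bits

Both sides equal 2.9971 bits. ✓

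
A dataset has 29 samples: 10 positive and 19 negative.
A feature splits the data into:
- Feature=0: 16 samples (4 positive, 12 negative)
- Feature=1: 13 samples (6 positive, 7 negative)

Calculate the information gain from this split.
0.0354 bits

Information Gain = H(Y) - H(Y|Feature)

Before split:
P(positive) = 10/29 = 0.3448
H(Y) = 0.9294 bits

After split:
Feature=0: H = 0.8113 bits (weight = 16/29)
Feature=1: H = 0.9957 bits (weight = 13/29)
H(Y|Feature) = (16/29)×0.8113 + (13/29)×0.9957 = 0.8940 bits

Information Gain = 0.9294 - 0.8940 = 0.0354 bits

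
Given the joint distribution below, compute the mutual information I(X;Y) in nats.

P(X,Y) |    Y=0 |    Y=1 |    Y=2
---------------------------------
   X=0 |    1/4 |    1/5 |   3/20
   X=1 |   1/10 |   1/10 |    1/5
0.0336 nats

Mutual information: I(X;Y) = H(X) + H(Y) - H(X,Y)

Marginals:
P(X) = (3/5, 2/5), H(X) = 0.6730 nats
P(Y) = (7/20, 3/10, 7/20), H(Y) = 1.0961 nats

Joint entropy: H(X,Y) = 1.7354 nats

I(X;Y) = 0.6730 + 1.0961 - 1.7354 = 0.0336 nats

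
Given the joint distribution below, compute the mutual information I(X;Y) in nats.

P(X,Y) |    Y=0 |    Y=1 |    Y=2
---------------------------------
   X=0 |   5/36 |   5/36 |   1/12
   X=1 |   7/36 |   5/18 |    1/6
0.0033 nats

Mutual information: I(X;Y) = H(X) + H(Y) - H(X,Y)

Marginals:
P(X) = (13/36, 23/36), H(X) = 0.6541 nats
P(Y) = (1/3, 5/12, 1/4), H(Y) = 1.0776 nats

Joint entropy: H(X,Y) = 1.7283 nats

I(X;Y) = 0.6541 + 1.0776 - 1.7283 = 0.0033 nats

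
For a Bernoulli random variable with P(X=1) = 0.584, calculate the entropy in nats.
0.6790 nats

The binary entropy function is:
H(p) = -p log(p) - (1-p) log(1-p)

H(0.584) = -0.584 × log_e(0.584) - 0.416 × log_e(0.416)
H(0.584) = 0.6790 nats

Note: Binary entropy is maximized at p=0.5 (H=1 bit) and minimized at p=0 or p=1 (H=0).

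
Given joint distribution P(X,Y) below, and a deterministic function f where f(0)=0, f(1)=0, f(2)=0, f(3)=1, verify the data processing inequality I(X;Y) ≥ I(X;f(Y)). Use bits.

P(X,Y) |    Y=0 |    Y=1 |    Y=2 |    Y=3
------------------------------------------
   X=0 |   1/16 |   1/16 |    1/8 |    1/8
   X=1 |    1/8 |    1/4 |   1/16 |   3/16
I(X;Y) = 0.0810, I(X;f(Y)) = 0.0009, inequality holds: 0.0810 ≥ 0.0009

Data Processing Inequality: For any Markov chain X → Y → Z, we have I(X;Y) ≥ I(X;Z).

Here Z = f(Y) is a deterministic function of Y, forming X → Y → Z.

Original I(X;Y) = 0.0810 bits

After applying f:
P(X,Z) where Z=f(Y):
- P(X,Z=0) = P(X,Y=0) + P(X,Y=1) + P(X,Y=2)
- P(X,Z=1) = P(X,Y=3)

I(X;Z) = I(X;f(Y)) = 0.0009 bits

Verification: 0.0810 ≥ 0.0009 ✓

Information cannot be created by processing; the function f can only lose information about X.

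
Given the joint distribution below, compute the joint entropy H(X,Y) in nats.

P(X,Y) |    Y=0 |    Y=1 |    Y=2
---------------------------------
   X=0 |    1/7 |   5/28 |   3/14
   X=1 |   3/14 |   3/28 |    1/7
1.7631 nats

Joint entropy is H(X,Y) = -Σ_{x,y} p(x,y) log p(x,y).

Summing over all non-zero entries:
H(X,Y) = -[1/7·log_e(1/7) + 5/28·log_e(5/28) + 3/14·log_e(3/14) + 3/14·log_e(3/14) + 3/28·log_e(3/28) + 1/7·log_e(1/7)]
H(X,Y) = 1.7631 nats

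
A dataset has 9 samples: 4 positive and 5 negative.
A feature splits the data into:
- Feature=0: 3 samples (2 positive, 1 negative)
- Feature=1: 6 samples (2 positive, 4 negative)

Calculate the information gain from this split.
0.0728 bits

Information Gain = H(Y) - H(Y|Feature)

Before split:
P(positive) = 4/9 = 0.4444
H(Y) = 0.9911 bits

After split:
Feature=0: H = 0.9183 bits (weight = 3/9)
Feature=1: H = 0.9183 bits (weight = 6/9)
H(Y|Feature) = (3/9)×0.9183 + (6/9)×0.9183 = 0.9183 bits

Information Gain = 0.9911 - 0.9183 = 0.0728 bits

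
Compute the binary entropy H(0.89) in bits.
0.4999 bits

The binary entropy function is:
H(p) = -p log(p) - (1-p) log(1-p)

H(0.89) = -0.89 × log_2(0.89) - 0.11 × log_2(0.11)
H(0.89) = 0.4999 bits

Note: Binary entropy is maximized at p=0.5 (H=1 bit) and minimized at p=0 or p=1 (H=0).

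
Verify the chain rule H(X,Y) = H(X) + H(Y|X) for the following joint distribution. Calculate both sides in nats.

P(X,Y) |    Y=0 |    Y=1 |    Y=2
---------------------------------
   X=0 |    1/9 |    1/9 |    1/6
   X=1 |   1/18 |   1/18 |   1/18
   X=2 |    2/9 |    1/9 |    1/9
H(X,Y) = 2.0911, H(X) = 1.0263, H(Y|X) = 1.0648 (all in nats)

Chain rule: H(X,Y) = H(X) + H(Y|X)

Left side — joint entropy directly:
H(X,Y) = -Σ p(x,y) log p(x,y) = 2.0911 nats

Right side — compute H(Y|X) from the conditional distributions:
P(X) = (7/18, 1/6, 4/9), so H(X) = 1.0263 nats
H(Y|X) = Σ_x P(X=x) · H(Y|X=x):
  P(Y|X=0) = (2/7, 2/7, 3/7), H(Y|X=0) = 1.0790, weight P(X=0) = 7/18
  P(Y|X=1) = (1/3, 1/3, 1/3), H(Y|X=1) = 1.0986, weight P(X=1) = 1/6
  P(Y|X=2) = (1/2, 1/4, 1/4), H(Y|X=2) = 1.0397, weight P(X=2) = 4/9
H(Y|X) = 1.0648 nats

H(X) + H(Y|X) = 1.0263 + 1.0648 = 2.0911 nats

Both sides equal 2.0911 nats. ✓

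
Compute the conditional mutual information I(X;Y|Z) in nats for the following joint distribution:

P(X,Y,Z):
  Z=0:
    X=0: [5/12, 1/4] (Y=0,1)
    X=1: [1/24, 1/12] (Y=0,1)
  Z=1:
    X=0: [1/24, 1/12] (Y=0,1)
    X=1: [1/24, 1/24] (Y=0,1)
0.0211 nats

Conditional mutual information: I(X;Y|Z) = H(X|Z) + H(Y|Z) - H(X,Y|Z)

H(Z) = 0.5117
H(X,Z) = 0.9972 → H(X|Z) = 0.4855
H(Y,Z) = 1.1908 → H(Y|Z) = 0.6790
H(X,Y,Z) = 1.6552 → H(X,Y|Z) = 1.1434

I(X;Y|Z) = 0.4855 + 0.6790 - 1.1434 = 0.0211 nats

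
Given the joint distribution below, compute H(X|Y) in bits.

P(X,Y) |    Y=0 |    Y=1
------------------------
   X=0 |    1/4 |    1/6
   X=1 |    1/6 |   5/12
0.9080 bits

Using the chain rule: H(X|Y) = H(X,Y) - H(Y)

First, compute H(X,Y) = 1.8879 bits

Marginal P(Y) = (5/12, 7/12)
H(Y) = 0.9799 bits

H(X|Y) = H(X,Y) - H(Y) = 1.8879 - 0.9799 = 0.9080 bits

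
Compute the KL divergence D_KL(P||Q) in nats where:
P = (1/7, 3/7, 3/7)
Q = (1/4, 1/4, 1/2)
0.0850 nats

KL divergence: D_KL(P||Q) = Σ p(x) log(p(x)/q(x))

Computing term by term:
  x=0: 1/7 × log_e[(1/7)/(1/4)] = 1/7 × -0.5596 = -0.0799
  x=1: 3/7 × log_e[(3/7)/(1/4)] = 3/7 × 0.5390 = 0.2310
  x=2: 3/7 × log_e[(3/7)/(1/2)] = 3/7 × -0.1542 = -0.0661

D_KL(P||Q) = 0.0850 nats

Note: KL divergence is always non-negative and equals 0 iff P = Q.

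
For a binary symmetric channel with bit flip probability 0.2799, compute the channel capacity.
0.1447 bits

For a binary symmetric channel (BSC) with error probability p:
Capacity C = 1 - H(p) bits per symbol

where H(p) = -p log₂(p) - (1-p) log₂(1-p) is the binary entropy function.

H(0.2799) = 0.8553 bits
C = 1 - 0.8553 = 0.1447 bits per symbol

This means we can reliably transmit up to 0.1447 bits of information per channel use.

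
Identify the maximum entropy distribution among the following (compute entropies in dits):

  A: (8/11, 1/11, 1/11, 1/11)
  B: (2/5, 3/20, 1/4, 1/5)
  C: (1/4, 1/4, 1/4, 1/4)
C

For a discrete distribution over n outcomes, entropy is maximized by the uniform distribution.

Computing entropies:
H(A) = 0.3846 dits
H(B) = 0.5731 dits
H(C) = 0.6021 dits

The uniform distribution (where all probabilities equal 1/4) achieves the maximum entropy of log_10(4) = 0.6021 dits.

Distribution C has the highest entropy.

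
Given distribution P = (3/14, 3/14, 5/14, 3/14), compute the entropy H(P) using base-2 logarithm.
1.9592 bits

Shannon entropy is H(X) = -Σ p(x) log p(x).

For P = (3/14, 3/14, 5/14, 3/14):
H = -3/14 × log_2(3/14) -3/14 × log_2(3/14) -5/14 × log_2(5/14) -3/14 × log_2(3/14)
H = 1.9592 bits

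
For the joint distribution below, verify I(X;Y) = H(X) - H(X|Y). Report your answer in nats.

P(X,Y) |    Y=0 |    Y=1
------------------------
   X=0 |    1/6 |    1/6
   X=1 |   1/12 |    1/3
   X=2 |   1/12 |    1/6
I(X;Y) = 0.0378 nats

Mutual information has multiple equivalent forms:
- I(X;Y) = H(X) - H(X|Y)
- I(X;Y) = H(Y) - H(Y|X)
- I(X;Y) = H(X) + H(Y) - H(X,Y)

Computing all quantities:
H(X) = 1.0776, H(Y) = 0.6365, H(X,Y) = 1.6762
H(X|Y) = 1.0397, H(Y|X) = 0.5987

Verification:
H(X) - H(X|Y) = 1.0776 - 1.0397 = 0.0378
H(Y) - H(Y|X) = 0.6365 - 0.5987 = 0.0378
H(X) + H(Y) - H(X,Y) = 1.0776 + 0.6365 - 1.6762 = 0.0378

All forms give I(X;Y) = 0.0378 nats. ✓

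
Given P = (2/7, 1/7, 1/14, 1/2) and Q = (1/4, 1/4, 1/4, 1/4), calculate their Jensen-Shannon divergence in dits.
0.0241 dits

Jensen-Shannon divergence is:
JSD(P||Q) = 0.5 × D_KL(P||M) + 0.5 × D_KL(Q||M)
where M = 0.5 × (P + Q) is the mixture distribution.

M = 0.5 × (2/7, 1/7, 1/14, 1/2) + 0.5 × (1/4, 1/4, 1/4, 1/4) = (0.267857, 0.196429, 0.160714, 3/8)

D_KL(P||M) = 0.0256 dits
D_KL(Q||M) = 0.0226 dits

JSD(P||Q) = 0.5 × 0.0256 + 0.5 × 0.0226 = 0.0241 dits

Unlike KL divergence, JSD is symmetric and bounded: 0 ≤ JSD ≤ log(2).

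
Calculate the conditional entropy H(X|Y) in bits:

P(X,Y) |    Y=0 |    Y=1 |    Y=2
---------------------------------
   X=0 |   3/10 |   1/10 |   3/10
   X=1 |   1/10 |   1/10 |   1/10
0.8490 bits

Using the chain rule: H(X|Y) = H(X,Y) - H(Y)

First, compute H(X,Y) = 2.3710 bits

Marginal P(Y) = (2/5, 1/5, 2/5)
H(Y) = 1.5219 bits

H(X|Y) = H(X,Y) - H(Y) = 2.3710 - 1.5219 = 0.8490 bits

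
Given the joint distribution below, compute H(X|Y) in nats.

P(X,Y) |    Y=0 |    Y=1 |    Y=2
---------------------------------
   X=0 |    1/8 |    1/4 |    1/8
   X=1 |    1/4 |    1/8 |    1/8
0.6507 nats

Using the chain rule: H(X|Y) = H(X,Y) - H(Y)

First, compute H(X,Y) = 1.7329 nats

Marginal P(Y) = (3/8, 3/8, 1/4)
H(Y) = 1.0822 nats

H(X|Y) = H(X,Y) - H(Y) = 1.7329 - 1.0822 = 0.6507 nats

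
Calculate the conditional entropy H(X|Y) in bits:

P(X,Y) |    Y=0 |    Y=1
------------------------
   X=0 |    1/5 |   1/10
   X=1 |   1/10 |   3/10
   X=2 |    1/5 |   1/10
1.4464 bits

Using the chain rule: H(X|Y) = H(X,Y) - H(Y)

First, compute H(X,Y) = 2.4464 bits

Marginal P(Y) = (1/2, 1/2)
H(Y) = 1.0000 bits

H(X|Y) = H(X,Y) - H(Y) = 2.4464 - 1.0000 = 1.4464 bits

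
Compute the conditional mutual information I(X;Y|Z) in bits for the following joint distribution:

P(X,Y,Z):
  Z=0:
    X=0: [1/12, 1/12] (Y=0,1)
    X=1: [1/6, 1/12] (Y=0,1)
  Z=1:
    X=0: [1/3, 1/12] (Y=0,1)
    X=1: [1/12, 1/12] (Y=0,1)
0.0443 bits

Conditional mutual information: I(X;Y|Z) = H(X|Z) + H(Y|Z) - H(X,Y|Z)

H(Z) = 0.9799
H(X,Z) = 1.8879 → H(X|Z) = 0.9080
H(Y,Z) = 1.8879 → H(Y|Z) = 0.9080
H(X,Y,Z) = 2.7516 → H(X,Y|Z) = 1.7718

I(X;Y|Z) = 0.9080 + 0.9080 - 1.7718 = 0.0443 bits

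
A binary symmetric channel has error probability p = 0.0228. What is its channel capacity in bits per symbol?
0.8431 bits

For a binary symmetric channel (BSC) with error probability p:
Capacity C = 1 - H(p) bits per symbol

where H(p) = -p log₂(p) - (1-p) log₂(1-p) is the binary entropy function.

H(0.0228) = 0.1569 bits
C = 1 - 0.1569 = 0.8431 bits per symbol

This means we can reliably transmit up to 0.8431 bits of information per channel use.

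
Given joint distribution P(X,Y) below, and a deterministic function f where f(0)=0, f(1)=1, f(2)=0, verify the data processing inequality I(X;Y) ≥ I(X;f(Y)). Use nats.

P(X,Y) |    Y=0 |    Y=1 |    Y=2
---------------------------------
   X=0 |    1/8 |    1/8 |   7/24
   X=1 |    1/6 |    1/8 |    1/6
I(X;Y) = 0.0168, I(X;f(Y)) = 0.0012, inequality holds: 0.0168 ≥ 0.0012

Data Processing Inequality: For any Markov chain X → Y → Z, we have I(X;Y) ≥ I(X;Z).

Here Z = f(Y) is a deterministic function of Y, forming X → Y → Z.

Original I(X;Y) = 0.0168 nats

After applying f:
P(X,Z) where Z=f(Y):
- P(X,Z=0) = P(X,Y=0) + P(X,Y=2)
- P(X,Z=1) = P(X,Y=1)

I(X;Z) = I(X;f(Y)) = 0.0012 nats

Verification: 0.0168 ≥ 0.0012 ✓

Information cannot be created by processing; the function f can only lose information about X.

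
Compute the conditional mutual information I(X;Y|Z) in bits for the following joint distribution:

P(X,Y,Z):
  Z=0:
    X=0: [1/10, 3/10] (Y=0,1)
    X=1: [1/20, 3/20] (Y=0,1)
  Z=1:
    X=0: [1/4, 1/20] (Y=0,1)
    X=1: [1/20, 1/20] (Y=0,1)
0.0295 bits

Conditional mutual information: I(X;Y|Z) = H(X|Z) + H(Y|Z) - H(X,Y|Z)

H(Z) = 0.9710
H(X,Z) = 1.8464 → H(X|Z) = 0.8755
H(Y,Z) = 1.7822 → H(Y|Z) = 0.8113
H(X,Y,Z) = 2.6282 → H(X,Y|Z) = 1.6573

I(X;Y|Z) = 0.8755 + 0.8113 - 1.6573 = 0.0295 bits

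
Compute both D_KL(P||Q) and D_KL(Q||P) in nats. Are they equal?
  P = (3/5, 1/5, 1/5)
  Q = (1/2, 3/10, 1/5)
D_KL(P||Q) = 0.0283, D_KL(Q||P) = 0.0305

KL divergence is not symmetric: D_KL(P||Q) ≠ D_KL(Q||P) in general.

D_KL(P||Q) = 0.0283 nats
D_KL(Q||P) = 0.0305 nats

No, they are not equal!

This asymmetry is why KL divergence is not a true distance metric.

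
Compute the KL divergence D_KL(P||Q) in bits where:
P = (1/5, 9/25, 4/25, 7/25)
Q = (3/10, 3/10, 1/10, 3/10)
0.0583 bits

KL divergence: D_KL(P||Q) = Σ p(x) log(p(x)/q(x))

Computing term by term:
  x=0: 1/5 × log_2[(1/5)/(3/10)] = 1/5 × -0.5850 = -0.1170
  x=1: 9/25 × log_2[(9/25)/(3/10)] = 9/25 × 0.2630 = 0.0947
  x=2: 4/25 × log_2[(4/25)/(1/10)] = 4/25 × 0.6781 = 0.1085
  x=3: 7/25 × log_2[(7/25)/(3/10)] = 7/25 × -0.0995 = -0.0279

D_KL(P||Q) = 0.0583 bits

Note: KL divergence is always non-negative and equals 0 iff P = Q.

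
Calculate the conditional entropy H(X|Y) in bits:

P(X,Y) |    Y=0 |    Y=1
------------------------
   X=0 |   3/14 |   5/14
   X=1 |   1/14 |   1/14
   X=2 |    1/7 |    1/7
1.3675 bits

Using the chain rule: H(X|Y) = H(X,Y) - H(Y)

First, compute H(X,Y) = 2.3527 bits

Marginal P(Y) = (3/7, 4/7)
H(Y) = 0.9852 bits

H(X|Y) = H(X,Y) - H(Y) = 2.3527 - 0.9852 = 1.3675 bits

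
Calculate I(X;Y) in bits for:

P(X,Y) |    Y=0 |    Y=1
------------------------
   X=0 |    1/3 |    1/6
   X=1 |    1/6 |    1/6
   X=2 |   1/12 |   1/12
0.0207 bits

Mutual information: I(X;Y) = H(X) + H(Y) - H(X,Y)

Marginals:
P(X) = (1/2, 1/3, 1/6), H(X) = 1.4591 bits
P(Y) = (7/12, 5/12), H(Y) = 0.9799 bits

Joint entropy: H(X,Y) = 2.4183 bits

I(X;Y) = 1.4591 + 0.9799 - 2.4183 = 0.0207 bits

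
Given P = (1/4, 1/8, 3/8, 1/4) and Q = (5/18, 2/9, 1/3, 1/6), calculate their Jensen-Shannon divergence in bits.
0.0174 bits

Jensen-Shannon divergence is:
JSD(P||Q) = 0.5 × D_KL(P||M) + 0.5 × D_KL(Q||M)
where M = 0.5 × (P + Q) is the mixture distribution.

M = 0.5 × (1/4, 1/8, 3/8, 1/4) + 0.5 × (5/18, 2/9, 1/3, 1/6) = (0.263889, 0.173611, 0.354167, 5/24)

D_KL(P||M) = 0.0179 bits
D_KL(Q||M) = 0.0169 bits

JSD(P||Q) = 0.5 × 0.0179 + 0.5 × 0.0169 = 0.0174 bits

Unlike KL divergence, JSD is symmetric and bounded: 0 ≤ JSD ≤ log(2).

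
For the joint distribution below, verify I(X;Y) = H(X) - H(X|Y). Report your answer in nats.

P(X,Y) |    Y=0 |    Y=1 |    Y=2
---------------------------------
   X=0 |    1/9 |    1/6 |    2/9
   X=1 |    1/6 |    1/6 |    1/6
I(X;Y) = 0.0096 nats

Mutual information has multiple equivalent forms:
- I(X;Y) = H(X) - H(X|Y)
- I(X;Y) = H(Y) - H(Y|X)
- I(X;Y) = H(X) + H(Y) - H(X,Y)

Computing all quantities:
H(X) = 0.6931, H(Y) = 1.0893, H(X,Y) = 1.7729
H(X|Y) = 0.6836, H(Y|X) = 1.0797

Verification:
H(X) - H(X|Y) = 0.6931 - 0.6836 = 0.0096
H(Y) - H(Y|X) = 1.0893 - 1.0797 = 0.0096
H(X) + H(Y) - H(X,Y) = 0.6931 + 1.0893 - 1.7729 = 0.0096

All forms give I(X;Y) = 0.0096 nats. ✓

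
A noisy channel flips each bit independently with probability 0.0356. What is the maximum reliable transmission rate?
0.7783 bits

For a binary symmetric channel (BSC) with error probability p:
Capacity C = 1 - H(p) bits per symbol

where H(p) = -p log₂(p) - (1-p) log₂(1-p) is the binary entropy function.

H(0.0356) = 0.2217 bits
C = 1 - 0.2217 = 0.7783 bits per symbol

This means we can reliably transmit up to 0.7783 bits of information per channel use.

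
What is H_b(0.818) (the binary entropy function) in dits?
0.2060 dits

The binary entropy function is:
H(p) = -p log(p) - (1-p) log(1-p)

H(0.818) = -0.818 × log_10(0.818) - 0.182 × log_10(0.182)
H(0.818) = 0.2060 dits

Note: Binary entropy is maximized at p=0.5 (H=1 bit) and minimized at p=0 or p=1 (H=0).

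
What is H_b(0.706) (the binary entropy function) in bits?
0.8738 bits

The binary entropy function is:
H(p) = -p log(p) - (1-p) log(1-p)

H(0.706) = -0.706 × log_2(0.706) - 0.294 × log_2(0.294)
H(0.706) = 0.8738 bits

Note: Binary entropy is maximized at p=0.5 (H=1 bit) and minimized at p=0 or p=1 (H=0).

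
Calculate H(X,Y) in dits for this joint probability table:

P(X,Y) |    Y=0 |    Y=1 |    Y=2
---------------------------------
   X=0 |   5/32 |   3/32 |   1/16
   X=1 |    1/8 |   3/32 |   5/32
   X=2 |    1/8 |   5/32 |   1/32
0.9187 dits

Joint entropy is H(X,Y) = -Σ_{x,y} p(x,y) log p(x,y).

Summing over all non-zero entries:
H(X,Y) = -[5/32·log_10(5/32) + 3/32·log_10(3/32) + 1/16·log_10(1/16) + 1/8·log_10(1/8) + 3/32·log_10(3/32) + 5/32·log_10(5/32) + 1/8·log_10(1/8) + 5/32·log_10(5/32) + 1/32·log_10(1/32)]
H(X,Y) = 0.9187 dits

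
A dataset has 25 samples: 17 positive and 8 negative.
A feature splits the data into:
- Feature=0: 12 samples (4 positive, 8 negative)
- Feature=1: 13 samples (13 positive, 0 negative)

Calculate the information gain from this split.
0.4636 bits

Information Gain = H(Y) - H(Y|Feature)

Before split:
P(positive) = 17/25 = 0.6800
H(Y) = 0.9044 bits

After split:
Feature=0: H = 0.9183 bits (weight = 12/25)
Feature=1: H = 0.0000 bits (weight = 13/25)
H(Y|Feature) = (12/25)×0.9183 + (13/25)×0.0000 = 0.4408 bits

Information Gain = 0.9044 - 0.4408 = 0.4636 bits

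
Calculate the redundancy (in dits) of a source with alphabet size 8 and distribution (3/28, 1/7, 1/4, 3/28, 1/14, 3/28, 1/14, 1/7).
0.0356 dits

Redundancy measures how far a source is from maximum entropy:
R = H_max - H(X)

Maximum entropy for 8 symbols: H_max = log_10(8) = 0.9031 dits
Actual entropy: H(X) = 0.8675 dits
Redundancy: R = 0.9031 - 0.8675 = 0.0356 dits

This redundancy represents potential for compression: the source could be compressed by 0.0356 dits per symbol.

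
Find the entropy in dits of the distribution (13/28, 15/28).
0.2999 dits

Shannon entropy is H(X) = -Σ p(x) log p(x).

For P = (13/28, 15/28):
H = -13/28 × log_10(13/28) -15/28 × log_10(15/28)
H = 0.2999 dits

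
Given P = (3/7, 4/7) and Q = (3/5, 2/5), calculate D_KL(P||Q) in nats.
0.0596 nats

KL divergence: D_KL(P||Q) = Σ p(x) log(p(x)/q(x))

Computing term by term:
  x=0: 3/7 × log_e[(3/7)/(3/5)] = 3/7 × -0.3365 = -0.1442
  x=1: 4/7 × log_e[(4/7)/(2/5)] = 4/7 × 0.3567 = 0.2038

D_KL(P||Q) = 0.0596 nats

Note: KL divergence is always non-negative and equals 0 iff P = Q.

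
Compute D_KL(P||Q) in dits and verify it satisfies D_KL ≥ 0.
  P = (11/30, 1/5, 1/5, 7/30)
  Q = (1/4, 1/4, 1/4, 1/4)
0.0152 dits

KL divergence satisfies the Gibbs inequality: D_KL(P||Q) ≥ 0 for all distributions P, Q.

D_KL(P||Q) = Σ p(x) log(p(x)/q(x))
Term by term:
  x=0: 11/30 × log_10[(11/30)/(1/4)] = 0.0610
  x=1: 1/5 × log_10[(1/5)/(1/4)] = -0.0194
  x=2: 1/5 × log_10[(1/5)/(1/4)] = -0.0194
  x=3: 7/30 × log_10[(7/30)/(1/4)] = -0.0070
D_KL(P||Q) = 0.0152 dits

D_KL(P||Q) = 0.0152 ≥ 0 ✓

This non-negativity is a fundamental property: relative entropy cannot be negative because it measures how different Q is from P.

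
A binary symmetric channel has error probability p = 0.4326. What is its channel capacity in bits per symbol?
0.0131 bits

For a binary symmetric channel (BSC) with error probability p:
Capacity C = 1 - H(p) bits per symbol

where H(p) = -p log₂(p) - (1-p) log₂(1-p) is the binary entropy function.

H(0.4326) = 0.9869 bits
C = 1 - 0.9869 = 0.0131 bits per symbol

This means we can reliably transmit up to 0.0131 bits of information per channel use.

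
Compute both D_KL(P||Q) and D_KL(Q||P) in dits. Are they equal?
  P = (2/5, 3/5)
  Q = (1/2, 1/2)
D_KL(P||Q) = 0.0087, D_KL(Q||P) = 0.0089

KL divergence is not symmetric: D_KL(P||Q) ≠ D_KL(Q||P) in general.

D_KL(P||Q) = 0.0087 dits
D_KL(Q||P) = 0.0089 dits

No, they are not equal!

This asymmetry is why KL divergence is not a true distance metric.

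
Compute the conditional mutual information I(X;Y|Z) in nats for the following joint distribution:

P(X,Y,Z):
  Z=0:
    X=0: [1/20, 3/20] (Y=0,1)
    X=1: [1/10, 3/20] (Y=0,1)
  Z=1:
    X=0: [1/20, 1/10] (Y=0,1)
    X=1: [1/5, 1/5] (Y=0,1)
0.0119 nats

Conditional mutual information: I(X;Y|Z) = H(X|Z) + H(Y|Z) - H(X,Y|Z)

H(Z) = 0.6881
H(X,Z) = 1.3195 → H(X|Z) = 0.6314
H(Y,Z) = 1.3535 → H(Y|Z) = 0.6654
H(X,Y,Z) = 1.9730 → H(X,Y|Z) = 1.2849

I(X;Y|Z) = 0.6314 + 0.6654 - 1.2849 = 0.0119 nats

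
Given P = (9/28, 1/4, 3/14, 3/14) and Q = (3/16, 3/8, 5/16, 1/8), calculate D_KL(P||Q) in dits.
0.0463 dits

KL divergence: D_KL(P||Q) = Σ p(x) log(p(x)/q(x))

Computing term by term:
  x=0: 9/28 × log_10[(9/28)/(3/16)] = 9/28 × 0.2341 = 0.0752
  x=1: 1/4 × log_10[(1/4)/(3/8)] = 1/4 × -0.1761 = -0.0440
  x=2: 3/14 × log_10[(3/14)/(5/16)] = 3/14 × -0.1639 = -0.0351
  x=3: 3/14 × log_10[(3/14)/(1/8)] = 3/14 × 0.2341 = 0.0502

D_KL(P||Q) = 0.0463 dits

Note: KL divergence is always non-negative and equals 0 iff P = Q.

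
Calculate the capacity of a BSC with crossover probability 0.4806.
0.0011 bits

For a binary symmetric channel (BSC) with error probability p:
Capacity C = 1 - H(p) bits per symbol

where H(p) = -p log₂(p) - (1-p) log₂(1-p) is the binary entropy function.

H(0.4806) = 0.9989 bits
C = 1 - 0.9989 = 0.0011 bits per symbol

This means we can reliably transmit up to 0.0011 bits of information per channel use.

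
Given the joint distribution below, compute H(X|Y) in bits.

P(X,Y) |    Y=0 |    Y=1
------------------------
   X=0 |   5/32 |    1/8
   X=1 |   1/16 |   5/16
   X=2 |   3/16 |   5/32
1.4646 bits

Using the chain rule: H(X|Y) = H(X,Y) - H(Y)

First, compute H(X,Y) = 2.4391 bits

Marginal P(Y) = (13/32, 19/32)
H(Y) = 0.9745 bits

H(X|Y) = H(X,Y) - H(Y) = 2.4391 - 0.9745 = 1.4646 bits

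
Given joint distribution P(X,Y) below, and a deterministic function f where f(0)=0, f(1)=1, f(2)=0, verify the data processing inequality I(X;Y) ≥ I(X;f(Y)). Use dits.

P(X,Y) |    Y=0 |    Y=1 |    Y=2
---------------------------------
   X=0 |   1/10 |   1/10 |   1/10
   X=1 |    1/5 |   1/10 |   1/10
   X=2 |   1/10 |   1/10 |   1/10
I(X;Y) = 0.0060, I(X;f(Y)) = 0.0017, inequality holds: 0.0060 ≥ 0.0017

Data Processing Inequality: For any Markov chain X → Y → Z, we have I(X;Y) ≥ I(X;Z).

Here Z = f(Y) is a deterministic function of Y, forming X → Y → Z.

Original I(X;Y) = 0.0060 dits

After applying f:
P(X,Z) where Z=f(Y):
- P(X,Z=0) = P(X,Y=0) + P(X,Y=2)
- P(X,Z=1) = P(X,Y=1)

I(X;Z) = I(X;f(Y)) = 0.0017 dits

Verification: 0.0060 ≥ 0.0017 ✓

Information cannot be created by processing; the function f can only lose information about X.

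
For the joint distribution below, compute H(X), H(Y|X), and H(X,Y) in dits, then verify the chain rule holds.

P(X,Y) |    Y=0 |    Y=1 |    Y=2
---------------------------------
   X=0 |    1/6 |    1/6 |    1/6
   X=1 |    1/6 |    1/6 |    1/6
H(X,Y) = 0.7782, H(X) = 0.3010, H(Y|X) = 0.4771 (all in dits)

Chain rule: H(X,Y) = H(X) + H(Y|X)

Left side — joint entropy directly:
H(X,Y) = -Σ p(x,y) log p(x,y) = 0.7782 dits

Right side — compute H(Y|X) from the conditional distributions:
P(X) = (1/2, 1/2), so H(X) = 0.3010 dits
H(Y|X) = Σ_x P(X=x) · H(Y|X=x):
  P(Y|X=0) = (1/3, 1/3, 1/3), H(Y|X=0) = 0.4771, weight P(X=0) = 1/2
  P(Y|X=1) = (1/3, 1/3, 1/3), H(Y|X=1) = 0.4771, weight P(X=1) = 1/2
H(Y|X) = 0.4771 dits

H(X) + H(Y|X) = 0.3010 + 0.4771 = 0.7782 dits

Both sides equal 0.7782 dits. ✓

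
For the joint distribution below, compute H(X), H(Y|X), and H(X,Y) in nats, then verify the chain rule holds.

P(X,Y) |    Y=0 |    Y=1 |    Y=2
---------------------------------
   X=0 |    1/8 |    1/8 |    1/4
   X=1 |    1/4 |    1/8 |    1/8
H(X,Y) = 1.7329, H(X) = 0.6931, H(Y|X) = 1.0397 (all in nats)

Chain rule: H(X,Y) = H(X) + H(Y|X)

Left side — joint entropy directly:
H(X,Y) = -Σ p(x,y) log p(x,y) = 1.7329 nats

Right side — compute H(Y|X) from the conditional distributions:
P(X) = (1/2, 1/2), so H(X) = 0.6931 nats
H(Y|X) = Σ_x P(X=x) · H(Y|X=x):
  P(Y|X=0) = (1/4, 1/4, 1/2), H(Y|X=0) = 1.0397, weight P(X=0) = 1/2
  P(Y|X=1) = (1/2, 1/4, 1/4), H(Y|X=1) = 1.0397, weight P(X=1) = 1/2
H(Y|X) = 1.0397 nats

H(X) + H(Y|X) = 0.6931 + 1.0397 = 1.7329 nats

Both sides equal 1.7329 nats. ✓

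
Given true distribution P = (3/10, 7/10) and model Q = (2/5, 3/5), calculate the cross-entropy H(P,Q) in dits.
0.2747 dits

Cross-entropy: H(P,Q) = -Σ p(x) log q(x)

Alternatively: H(P,Q) = H(P) + D_KL(P||Q)
H(P) = 0.2653 dits
D_KL(P||Q) = 0.0094 dits

H(P,Q) = 0.2653 + 0.0094 = 0.2747 dits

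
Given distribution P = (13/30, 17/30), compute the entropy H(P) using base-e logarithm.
0.6842 nats

Shannon entropy is H(X) = -Σ p(x) log p(x).

For P = (13/30, 17/30):
H = -13/30 × log_e(13/30) -17/30 × log_e(17/30)
H = 0.6842 nats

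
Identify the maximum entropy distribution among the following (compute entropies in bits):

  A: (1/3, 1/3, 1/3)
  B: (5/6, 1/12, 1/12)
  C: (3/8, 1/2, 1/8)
A

For a discrete distribution over n outcomes, entropy is maximized by the uniform distribution.

Computing entropies:
H(A) = 1.5850 bits
H(B) = 0.8167 bits
H(C) = 1.4056 bits

The uniform distribution (where all probabilities equal 1/3) achieves the maximum entropy of log_2(3) = 1.5850 bits.

Distribution A has the highest entropy.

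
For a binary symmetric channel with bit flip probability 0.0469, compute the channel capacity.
0.7269 bits

For a binary symmetric channel (BSC) with error probability p:
Capacity C = 1 - H(p) bits per symbol

where H(p) = -p log₂(p) - (1-p) log₂(1-p) is the binary entropy function.

H(0.0469) = 0.2731 bits
C = 1 - 0.2731 = 0.7269 bits per symbol

This means we can reliably transmit up to 0.7269 bits of information per channel use.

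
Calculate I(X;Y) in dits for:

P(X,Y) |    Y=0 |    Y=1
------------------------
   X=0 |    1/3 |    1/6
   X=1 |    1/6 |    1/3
0.0246 dits

Mutual information: I(X;Y) = H(X) + H(Y) - H(X,Y)

Marginals:
P(X) = (1/2, 1/2), H(X) = 0.3010 dits
P(Y) = (1/2, 1/2), H(Y) = 0.3010 dits

Joint entropy: H(X,Y) = 0.5775 dits

I(X;Y) = 0.3010 + 0.3010 - 0.5775 = 0.0246 dits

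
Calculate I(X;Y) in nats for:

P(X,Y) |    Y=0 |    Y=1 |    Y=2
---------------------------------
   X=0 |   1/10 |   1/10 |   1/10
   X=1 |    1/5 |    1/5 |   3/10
0.0040 nats

Mutual information: I(X;Y) = H(X) + H(Y) - H(X,Y)

Marginals:
P(X) = (3/10, 7/10), H(X) = 0.6109 nats
P(Y) = (3/10, 3/10, 2/5), H(Y) = 1.0889 nats

Joint entropy: H(X,Y) = 1.6957 nats

I(X;Y) = 0.6109 + 1.0889 - 1.6957 = 0.0040 nats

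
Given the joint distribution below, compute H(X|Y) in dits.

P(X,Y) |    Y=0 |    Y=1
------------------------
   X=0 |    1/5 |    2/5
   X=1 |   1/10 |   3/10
0.2905 dits

Using the chain rule: H(X|Y) = H(X,Y) - H(Y)

First, compute H(X,Y) = 0.5558 dits

Marginal P(Y) = (3/10, 7/10)
H(Y) = 0.2653 dits

H(X|Y) = H(X,Y) - H(Y) = 0.5558 - 0.2653 = 0.2905 dits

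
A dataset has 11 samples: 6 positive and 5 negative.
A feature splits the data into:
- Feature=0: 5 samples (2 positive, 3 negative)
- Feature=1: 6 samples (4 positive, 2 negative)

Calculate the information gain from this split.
0.0518 bits

Information Gain = H(Y) - H(Y|Feature)

Before split:
P(positive) = 6/11 = 0.5455
H(Y) = 0.9940 bits

After split:
Feature=0: H = 0.9710 bits (weight = 5/11)
Feature=1: H = 0.9183 bits (weight = 6/11)
H(Y|Feature) = (5/11)×0.9710 + (6/11)×0.9183 = 0.9422 bits

Information Gain = 0.9940 - 0.9422 = 0.0518 bits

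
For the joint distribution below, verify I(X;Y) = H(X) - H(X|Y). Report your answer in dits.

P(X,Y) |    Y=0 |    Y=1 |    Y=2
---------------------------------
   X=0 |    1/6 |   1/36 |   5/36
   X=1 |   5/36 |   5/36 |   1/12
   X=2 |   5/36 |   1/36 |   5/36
I(X;Y) = 0.0292 dits

Mutual information has multiple equivalent forms:
- I(X;Y) = H(X) - H(X|Y)
- I(X;Y) = H(Y) - H(Y|X)
- I(X;Y) = H(X) + H(Y) - H(X,Y)

Computing all quantities:
H(X) = 0.4761, H(Y) = 0.4546, H(X,Y) = 0.9015
H(X|Y) = 0.4469, H(Y|X) = 0.4253

Verification:
H(X) - H(X|Y) = 0.4761 - 0.4469 = 0.0292
H(Y) - H(Y|X) = 0.4546 - 0.4253 = 0.0292
H(X) + H(Y) - H(X,Y) = 0.4761 + 0.4546 - 0.9015 = 0.0292

All forms give I(X;Y) = 0.0292 dits. ✓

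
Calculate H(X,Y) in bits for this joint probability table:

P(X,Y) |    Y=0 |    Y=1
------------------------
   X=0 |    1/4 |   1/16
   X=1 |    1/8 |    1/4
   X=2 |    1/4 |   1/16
2.3750 bits

Joint entropy is H(X,Y) = -Σ_{x,y} p(x,y) log p(x,y).

Summing over all non-zero entries:
H(X,Y) = -[1/4·log_2(1/4) + 1/16·log_2(1/16) + 1/8·log_2(1/8) + 1/4·log_2(1/4) + 1/4·log_2(1/4) + 1/16·log_2(1/16)]
H(X,Y) = 2.3750 bits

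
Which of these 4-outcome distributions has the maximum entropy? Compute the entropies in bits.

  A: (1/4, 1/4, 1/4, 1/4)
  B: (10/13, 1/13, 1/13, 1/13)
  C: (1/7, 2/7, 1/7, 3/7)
A

For a discrete distribution over n outcomes, entropy is maximized by the uniform distribution.

Computing entropies:
H(A) = 2.0000 bits
H(B) = 1.1451 bits
H(C) = 1.8424 bits

The uniform distribution (where all probabilities equal 1/4) achieves the maximum entropy of log_2(4) = 2.0000 bits.

Distribution A has the highest entropy.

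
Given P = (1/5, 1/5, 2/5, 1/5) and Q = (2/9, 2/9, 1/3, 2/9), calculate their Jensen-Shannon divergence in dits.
0.0010 dits

Jensen-Shannon divergence is:
JSD(P||Q) = 0.5 × D_KL(P||M) + 0.5 × D_KL(Q||M)
where M = 0.5 × (P + Q) is the mixture distribution.

M = 0.5 × (1/5, 1/5, 2/5, 1/5) + 0.5 × (2/9, 2/9, 1/3, 2/9) = (0.211111, 0.211111, 11/30, 0.211111)

D_KL(P||M) = 0.0010 dits
D_KL(Q||M) = 0.0011 dits

JSD(P||Q) = 0.5 × 0.0010 + 0.5 × 0.0011 = 0.0010 dits

Unlike KL divergence, JSD is symmetric and bounded: 0 ≤ JSD ≤ log(2).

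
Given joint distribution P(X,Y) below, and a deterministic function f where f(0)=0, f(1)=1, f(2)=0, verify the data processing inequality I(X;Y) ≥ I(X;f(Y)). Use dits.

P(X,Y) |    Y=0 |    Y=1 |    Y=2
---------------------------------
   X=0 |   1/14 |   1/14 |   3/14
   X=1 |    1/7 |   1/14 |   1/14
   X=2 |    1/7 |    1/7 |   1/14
I(X;Y) = 0.0348, I(X;f(Y)) = 0.0080, inequality holds: 0.0348 ≥ 0.0080

Data Processing Inequality: For any Markov chain X → Y → Z, we have I(X;Y) ≥ I(X;Z).

Here Z = f(Y) is a deterministic function of Y, forming X → Y → Z.

Original I(X;Y) = 0.0348 dits

After applying f:
P(X,Z) where Z=f(Y):
- P(X,Z=0) = P(X,Y=0) + P(X,Y=2)
- P(X,Z=1) = P(X,Y=1)

I(X;Z) = I(X;f(Y)) = 0.0080 dits

Verification: 0.0348 ≥ 0.0080 ✓

Information cannot be created by processing; the function f can only lose information about X.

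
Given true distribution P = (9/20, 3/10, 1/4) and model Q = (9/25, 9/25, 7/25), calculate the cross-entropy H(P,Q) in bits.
1.5646 bits

Cross-entropy: H(P,Q) = -Σ p(x) log q(x)

Alternatively: H(P,Q) = H(P) + D_KL(P||Q)
H(P) = 1.5395 bits
D_KL(P||Q) = 0.0251 bits

H(P,Q) = 1.5395 + 0.0251 = 1.5646 bits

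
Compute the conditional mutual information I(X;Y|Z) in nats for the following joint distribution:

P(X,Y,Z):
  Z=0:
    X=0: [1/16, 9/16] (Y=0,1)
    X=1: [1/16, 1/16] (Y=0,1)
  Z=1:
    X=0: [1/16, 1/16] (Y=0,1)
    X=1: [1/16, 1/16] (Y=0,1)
0.0481 nats

Conditional mutual information: I(X;Y|Z) = H(X|Z) + H(Y|Z) - H(X,Y|Z)

H(Z) = 0.5623
H(X,Z) = 1.0735 → H(X|Z) = 0.5112
H(Y,Z) = 1.0735 → H(Y|Z) = 0.5112
H(X,Y,Z) = 1.5366 → H(X,Y|Z) = 0.9743

I(X;Y|Z) = 0.5112 + 0.5112 - 0.9743 = 0.0481 nats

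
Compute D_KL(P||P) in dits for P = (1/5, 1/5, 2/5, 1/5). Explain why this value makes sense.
0.0000 dits

KL divergence satisfies the Gibbs inequality: D_KL(P||Q) ≥ 0 for all distributions P, Q.

D_KL(P||Q) = Σ p(x) log(p(x)/q(x))
Each term is p(x) × log_10(p(x)/p(x)) = p(x) × log_10(1) = 0, so the sum is 0.
D_KL(P||Q) = 0.0000 dits

When P = Q, the KL divergence is exactly 0, as there is no 'divergence' between identical distributions.

This non-negativity is a fundamental property: relative entropy cannot be negative because it measures how different Q is from P.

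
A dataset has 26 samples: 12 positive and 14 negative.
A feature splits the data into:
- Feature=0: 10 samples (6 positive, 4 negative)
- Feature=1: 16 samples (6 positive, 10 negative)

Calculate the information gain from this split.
0.0349 bits

Information Gain = H(Y) - H(Y|Feature)

Before split:
P(positive) = 12/26 = 0.4615
H(Y) = 0.9957 bits

After split:
Feature=0: H = 0.9710 bits (weight = 10/26)
Feature=1: H = 0.9544 bits (weight = 16/26)
H(Y|Feature) = (10/26)×0.9710 + (16/26)×0.9544 = 0.9608 bits

Information Gain = 0.9957 - 0.9608 = 0.0349 bits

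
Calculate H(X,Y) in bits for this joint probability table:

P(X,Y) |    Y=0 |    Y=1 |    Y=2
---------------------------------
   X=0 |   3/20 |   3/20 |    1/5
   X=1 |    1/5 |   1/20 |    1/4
2.4660 bits

Joint entropy is H(X,Y) = -Σ_{x,y} p(x,y) log p(x,y).

Summing over all non-zero entries:
H(X,Y) = -[3/20·log_2(3/20) + 3/20·log_2(3/20) + 1/5·log_2(1/5) + 1/5·log_2(1/5) + 1/20·log_2(1/20) + 1/4·log_2(1/4)]
H(X,Y) = 2.4660 bits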